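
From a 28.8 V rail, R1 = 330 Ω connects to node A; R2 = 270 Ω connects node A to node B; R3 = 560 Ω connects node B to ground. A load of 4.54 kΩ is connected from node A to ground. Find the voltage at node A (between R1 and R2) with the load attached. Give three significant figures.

V ≈ 19.6 V

Below node A the series string R2+R3 = 830.0 Ω sits in parallel with the 4540 Ω load: 701.7 Ω.
V_A = 28.8 × 701.7/(330 + 701.7) = 19.6 V.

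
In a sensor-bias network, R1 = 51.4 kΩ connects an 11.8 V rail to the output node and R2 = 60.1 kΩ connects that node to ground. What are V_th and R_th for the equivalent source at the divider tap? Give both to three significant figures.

V_th is the open-circuit tap voltage: 11.8 × 60.1/(51.4 + 60.1) = 6.36 V.
With the supply zeroed, R1 and R2 appear in parallel from the tap: R_th = R1‖R2 = (51.4 × 60.1)/111.5 = 27.7 kΩ.

V_th = 6.36 V, R_th = 27.7 kΩ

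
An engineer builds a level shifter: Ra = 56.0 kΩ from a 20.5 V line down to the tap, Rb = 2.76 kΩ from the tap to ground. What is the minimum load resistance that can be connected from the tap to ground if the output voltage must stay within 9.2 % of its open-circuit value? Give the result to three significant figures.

Output resistance R_th = Ra‖Rb = (56.0 × 2.76)/58.76 = 2.630 kΩ.
The fractional drop is R_th/(R_th + R_L); requiring this ≤ 0.0920 gives R_L ≥ R_th(1/0.0920 − 1) = 2.630 × 9.870 = 26.0 kΩ.

R_L(min) ≈ 26.0 kΩ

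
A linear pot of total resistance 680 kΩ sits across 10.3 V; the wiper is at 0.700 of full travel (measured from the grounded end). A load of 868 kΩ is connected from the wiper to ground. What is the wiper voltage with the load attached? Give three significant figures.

The wiper splits the pot into (1−α)R = 204.0 kΩ above and αR = 476.0 kΩ below.
Lower section ‖ load = 307.4 kΩ.
V_wiper = 10.3 × 307.4/(204.0 + 307.4) = 6.19 V.

V ≈ 6.19 V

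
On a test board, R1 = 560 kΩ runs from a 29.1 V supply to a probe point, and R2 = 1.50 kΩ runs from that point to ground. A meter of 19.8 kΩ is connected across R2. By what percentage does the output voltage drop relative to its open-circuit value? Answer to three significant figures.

The divider's output (Thévenin) resistance is R1‖R2 = 1.496 kΩ.
Fractional drop under load = R_th/(R_th + R_L) = 1.496 / (1.496 + 19.8) = 0.07025.
So the output falls by 7.02 %.

7.02 %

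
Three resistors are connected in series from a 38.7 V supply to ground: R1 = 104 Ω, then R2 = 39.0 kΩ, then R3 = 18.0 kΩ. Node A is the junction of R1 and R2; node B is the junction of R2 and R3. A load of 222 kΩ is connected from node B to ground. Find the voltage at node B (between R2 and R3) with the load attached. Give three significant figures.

At node B, R3 is in parallel with the load: R3‖R_L = 16650 Ω.
Below node A the resistance is R2 + (R3‖R_L) = 55650 Ω, so V_A = 38.7 × 55650/55750 = 38.63 V.
Then V_B = V_A × (R3‖R_L)/(R2 + R3‖R_L) = 38.63 × 16650/55650 = 11.6 V.

V ≈ 11.6 V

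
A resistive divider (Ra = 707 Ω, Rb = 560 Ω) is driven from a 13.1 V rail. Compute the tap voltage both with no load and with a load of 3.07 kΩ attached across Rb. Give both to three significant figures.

Open-circuit: V = 13.1 × 560/(707 + 560) = 5.79 V.
With the load, Rb becomes Rb‖R_L = 473.6 Ω, so V = 13.1 × 473.6/1181 = 5.26 V.

Unloaded: 5.79 V; loaded: 5.26 V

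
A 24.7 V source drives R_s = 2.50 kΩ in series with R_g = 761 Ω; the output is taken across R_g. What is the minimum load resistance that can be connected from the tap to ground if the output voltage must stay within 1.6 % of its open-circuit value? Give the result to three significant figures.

R_L(min) ≈ 35.9 kΩ

Output resistance R_th = R_s‖R_g = (2500 × 761)/3261 = 583.4 Ω.
The fractional drop is R_th/(R_th + R_L); requiring this ≤ 0.0160 gives R_L ≥ R_th(1/0.0160 − 1) = 583.4 × 61.50 = 35.9 kΩ.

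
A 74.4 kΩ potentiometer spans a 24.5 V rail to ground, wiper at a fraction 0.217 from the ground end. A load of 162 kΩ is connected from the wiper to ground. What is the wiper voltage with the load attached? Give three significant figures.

V ≈ 4.93 V

The wiper splits the pot into (1−α)R = 58.26 kΩ above and αR = 16.14 kΩ below.
Lower section ‖ load = 14.68 kΩ.
V_wiper = 24.5 × 14.68/(58.26 + 14.68) = 4.93 V.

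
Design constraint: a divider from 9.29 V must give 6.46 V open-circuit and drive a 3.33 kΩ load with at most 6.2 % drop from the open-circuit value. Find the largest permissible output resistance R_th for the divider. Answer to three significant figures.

Loading drop = R_th/(R_th + R_L) ≤ 0.0620, so R_th ≤ R_L · ε/(1−ε) = 3.33 kΩ × 0.0620/0.9380 = 220 Ω.
(Any R1, R2 with R2/(R1+R2) = 0.695 and R1‖R2 ≤ 220 Ω will meet the spec.)

R_th ≤ 220 Ω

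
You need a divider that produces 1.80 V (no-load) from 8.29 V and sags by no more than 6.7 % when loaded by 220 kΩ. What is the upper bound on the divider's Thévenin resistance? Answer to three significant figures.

Loading drop = R_th/(R_th + R_L) ≤ 0.0670, so R_th ≤ R_L · ε/(1−ε) = 220 kΩ × 0.0670/0.9330 = 15.8 kΩ.

R_th ≤ 15.8 kΩ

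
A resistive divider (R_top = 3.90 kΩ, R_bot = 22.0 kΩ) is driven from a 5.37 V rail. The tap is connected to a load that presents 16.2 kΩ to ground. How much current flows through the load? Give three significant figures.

R_bot‖R_L = 9.330 kΩ; V_out = 5.37 × 9.330/13.23 = 3.787 V.
I_L = V_out / R_L = 3.787 / 16.2 kΩ = 0.234 mA.

I_L ≈ 0.234 mA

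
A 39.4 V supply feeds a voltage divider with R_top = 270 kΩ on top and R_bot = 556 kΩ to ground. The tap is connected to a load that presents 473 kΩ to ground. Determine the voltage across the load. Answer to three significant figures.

V_out ≈ 19.2 V

The load sits in parallel with R_bot: R_bot‖R_L = (556 × 473) / (556 + 473) = 255.6 kΩ.
V_out = 39.4 × 255.6 / (270 + 255.6) = 39.4 × 255.6/525.6 = 19.2 V.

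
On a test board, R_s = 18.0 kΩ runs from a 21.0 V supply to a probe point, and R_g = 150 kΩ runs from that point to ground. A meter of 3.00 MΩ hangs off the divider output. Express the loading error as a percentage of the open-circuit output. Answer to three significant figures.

0.533 %

The divider's output (Thévenin) resistance is R_s‖R_g = 16.07 kΩ.
Fractional drop under load = R_th/(R_th + R_L) = 16.07 / (16.07 + 3000) = 0.005329.
So the output falls by 0.533 %.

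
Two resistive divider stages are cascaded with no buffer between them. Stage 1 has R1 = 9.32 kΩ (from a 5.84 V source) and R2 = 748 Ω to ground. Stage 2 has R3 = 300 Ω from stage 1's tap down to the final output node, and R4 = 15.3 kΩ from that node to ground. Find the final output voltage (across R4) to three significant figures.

V_out ≈ 0.407 V

Stage 2 presents R3+R4 = 15600 Ω as a load on stage 1's tap.
Stage 1's lower leg becomes R2‖(R3+R4) = 713.8 Ω, so V_mid = 5.84 × 713.8/10030 = 0.4154 V.
Stage 2 is itself unloaded: V_out = V_mid × R4/(R3+R4) = 0.4154 × 15300/15600 = 0.407 V.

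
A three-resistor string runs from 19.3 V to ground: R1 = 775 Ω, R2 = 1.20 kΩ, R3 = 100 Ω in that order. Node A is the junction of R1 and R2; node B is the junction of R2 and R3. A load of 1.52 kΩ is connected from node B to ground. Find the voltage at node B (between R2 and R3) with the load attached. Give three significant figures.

V ≈ 0.875 V

At node B, R3 is in parallel with the load: R3‖R_L = 93.83 Ω.
Below node A the resistance is R2 + (R3‖R_L) = 1294 Ω, so V_A = 19.3 × 1294/2069 = 12.07 V.
Then V_B = V_A × (R3‖R_L)/(R2 + R3‖R_L) = 12.07 × 93.83/1294 = 0.875 V.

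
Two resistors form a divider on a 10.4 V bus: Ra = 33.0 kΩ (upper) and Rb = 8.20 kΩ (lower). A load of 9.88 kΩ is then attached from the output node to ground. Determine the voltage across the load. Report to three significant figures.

V_out ≈ 1.24 V

The load sits in parallel with Rb: Rb‖R_L = (8.20 × 9.88) / (8.20 + 9.88) = 4.481 kΩ.
V_out = 10.4 × 4.481 / (33.0 + 4.481) = 10.4 × 4.481/37.48 = 1.24 V.
(Unloaded it would have been 2.07 V.)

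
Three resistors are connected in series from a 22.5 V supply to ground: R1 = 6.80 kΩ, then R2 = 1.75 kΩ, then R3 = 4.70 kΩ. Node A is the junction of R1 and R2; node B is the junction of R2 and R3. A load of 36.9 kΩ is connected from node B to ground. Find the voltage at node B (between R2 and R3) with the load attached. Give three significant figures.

At node B, R3 is in parallel with the load: R3‖R_L = 4.169 kΩ.
Below node A the resistance is R2 + (R3‖R_L) = 5.919 kΩ, so V_A = 22.5 × 5.919/12.72 = 10.47 V.
Then V_B = V_A × (R3‖R_L)/(R2 + R3‖R_L) = 10.47 × 4.169/5.919 = 7.37 V.

V ≈ 7.37 V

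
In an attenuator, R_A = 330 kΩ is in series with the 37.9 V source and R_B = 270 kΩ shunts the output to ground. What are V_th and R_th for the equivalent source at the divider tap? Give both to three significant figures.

V_th = 17.1 V, R_th = 148 kΩ

V_th is the open-circuit tap voltage: 37.9 × 270/(330 + 270) = 17.1 V.
With the supply zeroed, R_A and R_B appear in parallel from the tap: R_th = R_A‖R_B = (330 × 270)/600.0 = 148 kΩ.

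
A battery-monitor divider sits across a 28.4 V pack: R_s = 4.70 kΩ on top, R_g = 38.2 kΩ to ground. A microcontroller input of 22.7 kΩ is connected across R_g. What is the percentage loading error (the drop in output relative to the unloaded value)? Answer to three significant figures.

15.6 %

The divider's output (Thévenin) resistance is R_s‖R_g = 4.185 kΩ.
Fractional drop under load = R_th/(R_th + R_L) = 4.185 / (4.185 + 22.7) = 0.1557.
So the output falls by 15.6 %.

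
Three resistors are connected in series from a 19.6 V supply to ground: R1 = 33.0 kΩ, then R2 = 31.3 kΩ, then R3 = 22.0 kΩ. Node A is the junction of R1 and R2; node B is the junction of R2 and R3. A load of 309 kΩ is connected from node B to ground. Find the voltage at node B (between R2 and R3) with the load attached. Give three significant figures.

V ≈ 4.74 V

At node B, R3 is in parallel with the load: R3‖R_L = 20.54 kΩ.
Below node A the resistance is R2 + (R3‖R_L) = 51.84 kΩ, so V_A = 19.6 × 51.84/84.84 = 11.98 V.
Then V_B = V_A × (R3‖R_L)/(R2 + R3‖R_L) = 11.98 × 20.54/51.84 = 4.74 V.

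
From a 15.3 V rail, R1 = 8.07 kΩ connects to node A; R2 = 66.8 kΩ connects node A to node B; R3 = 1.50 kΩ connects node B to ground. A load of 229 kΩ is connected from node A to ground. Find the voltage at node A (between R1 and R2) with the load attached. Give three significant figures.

Below node A the series string R2+R3 = 68.30 kΩ sits in parallel with the 229 kΩ load: 52.61 kΩ.
V_A = 15.3 × 52.61/(8.07 + 52.61) = 13.3 V.

V ≈ 13.3 V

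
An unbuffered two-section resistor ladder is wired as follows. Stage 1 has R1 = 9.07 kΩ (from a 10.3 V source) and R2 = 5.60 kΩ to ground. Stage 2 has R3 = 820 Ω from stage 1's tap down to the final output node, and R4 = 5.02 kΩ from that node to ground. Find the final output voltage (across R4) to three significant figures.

Stage 2 presents R3+R4 = 5840 Ω as a load on stage 1's tap.
Stage 1's lower leg becomes R2‖(R3+R4) = 2859 Ω, so V_mid = 10.3 × 2859/11930 = 2.468 V.
Stage 2 is itself unloaded: V_out = V_mid × R4/(R3+R4) = 2.468 × 5020/5840 = 2.12 V.

V_out ≈ 2.12 V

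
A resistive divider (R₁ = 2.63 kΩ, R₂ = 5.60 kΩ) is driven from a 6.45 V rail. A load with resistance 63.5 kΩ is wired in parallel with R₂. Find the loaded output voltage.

The load sits in parallel with R₂: R₂‖R_L = (5.60 × 63.5) / (5.60 + 63.5) = 5.146 kΩ.
V_out = 6.45 × 5.146 / (2.63 + 5.146) = 6.45 × 5.146/7.776 = 4.27 V.
(Unloaded it would have been 4.39 V.)

V_out ≈ 4.27 V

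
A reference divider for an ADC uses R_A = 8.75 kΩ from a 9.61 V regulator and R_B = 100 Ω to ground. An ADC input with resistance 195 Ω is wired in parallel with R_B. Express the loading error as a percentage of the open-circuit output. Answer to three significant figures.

33.6 %

Unloaded V = 9.61 × 100/8850 = 0.1086 V.
Loaded: R_B‖R_L = 66.10 Ω, giving V = 9.61 × 66.10/8816 = 0.07205 V.
Drop = (0.1086 − 0.07205) / 0.1086 = 33.6 %.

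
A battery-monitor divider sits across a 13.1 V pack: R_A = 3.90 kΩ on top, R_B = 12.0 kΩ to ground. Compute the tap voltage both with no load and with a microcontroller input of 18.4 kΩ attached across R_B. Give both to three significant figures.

Unloaded: 9.89 V; loaded: 8.52 V

Open-circuit: V = 13.1 × 12.0/(3.90 + 12.0) = 9.89 V.
With the load, R_B becomes R_B‖R_L = 7.263 kΩ, so V = 13.1 × 7.263/11.16 = 8.52 V.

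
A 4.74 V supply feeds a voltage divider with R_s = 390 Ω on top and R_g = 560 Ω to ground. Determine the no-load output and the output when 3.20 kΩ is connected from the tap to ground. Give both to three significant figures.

Open-circuit: V = 4.74 × 560/(390 + 560) = 2.79 V.
With the load, R_g becomes R_g‖R_L = 476.6 Ω, so V = 4.74 × 476.6/866.6 = 2.61 V.

Unloaded: 2.79 V; loaded: 2.61 V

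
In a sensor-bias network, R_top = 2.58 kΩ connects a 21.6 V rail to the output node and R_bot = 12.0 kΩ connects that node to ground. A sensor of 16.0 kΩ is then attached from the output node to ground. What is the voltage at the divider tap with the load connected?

The load sits in parallel with R_bot: R_bot‖R_L = (12.0 × 16.0) / (12.0 + 16.0) = 6.857 kΩ.
V_out = 21.6 × 6.857 / (2.58 + 6.857) = 21.6 × 6.857/9.437 = 15.7 V.
(Unloaded it would have been 17.8 V.)

V_out ≈ 15.7 V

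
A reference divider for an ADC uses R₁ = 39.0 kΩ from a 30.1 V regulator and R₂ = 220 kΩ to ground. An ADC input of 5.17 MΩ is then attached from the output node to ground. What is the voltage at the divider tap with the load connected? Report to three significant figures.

The load sits in parallel with R₂: R₂‖R_L = (220 × 5170) / (220 + 5170) = 211.0 kΩ.
V_out = 30.1 × 211.0 / (39.0 + 211.0) = 30.1 × 211.0/250.0 = 25.4 V.

V_out ≈ 25.4 V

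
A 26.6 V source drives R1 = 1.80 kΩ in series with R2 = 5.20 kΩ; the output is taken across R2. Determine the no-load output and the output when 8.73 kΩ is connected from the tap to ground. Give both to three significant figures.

Open-circuit: V = 26.6 × 5.20/(1.80 + 5.20) = 19.8 V.
With the load, R2 becomes R2‖R_L = 3.259 kΩ, so V = 26.6 × 3.259/5.059 = 17.1 V.

Unloaded: 19.8 V; loaded: 17.1 V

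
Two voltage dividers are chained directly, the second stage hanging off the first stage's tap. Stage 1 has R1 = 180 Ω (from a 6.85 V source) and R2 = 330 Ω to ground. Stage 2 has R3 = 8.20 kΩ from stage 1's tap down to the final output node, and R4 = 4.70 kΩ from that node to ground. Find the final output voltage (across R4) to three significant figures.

Stage 2 presents R3+R4 = 12900 Ω as a load on stage 1's tap.
Stage 1's lower leg becomes R2‖(R3+R4) = 321.8 Ω, so V_mid = 6.85 × 321.8/501.8 = 4.393 V.
Stage 2 is itself unloaded: V_out = V_mid × R4/(R3+R4) = 4.393 × 4700/12900 = 1.60 V.

V_out ≈ 1.60 V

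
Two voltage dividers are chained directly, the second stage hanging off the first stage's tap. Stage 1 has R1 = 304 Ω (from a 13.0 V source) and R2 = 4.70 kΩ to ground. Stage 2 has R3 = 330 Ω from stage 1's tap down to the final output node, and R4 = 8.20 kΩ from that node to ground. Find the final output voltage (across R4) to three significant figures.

V_out ≈ 11.4 V

Stage 2 presents R3+R4 = 8530 Ω as a load on stage 1's tap.
Stage 1's lower leg becomes R2‖(R3+R4) = 3030 Ω, so V_mid = 13.0 × 3030/3334 = 11.81 V.
Stage 2 is itself unloaded: V_out = V_mid × R4/(R3+R4) = 11.81 × 8200/8530 = 11.4 V.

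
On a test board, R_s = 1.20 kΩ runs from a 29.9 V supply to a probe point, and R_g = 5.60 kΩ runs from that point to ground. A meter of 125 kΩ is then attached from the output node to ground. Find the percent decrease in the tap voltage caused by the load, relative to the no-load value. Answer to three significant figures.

The divider's output (Thévenin) resistance is R_s‖R_g = 0.9882 kΩ.
Fractional drop under load = R_th/(R_th + R_L) = 0.9882 / (0.9882 + 125) = 0.007844.
So the output falls by 0.784 %.

0.784 %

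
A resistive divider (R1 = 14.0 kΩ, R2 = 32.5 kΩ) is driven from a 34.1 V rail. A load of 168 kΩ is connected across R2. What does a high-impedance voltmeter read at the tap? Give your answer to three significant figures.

The load sits in parallel with R2: R2‖R_L = (32.5 × 168) / (32.5 + 168) = 27.23 kΩ.
V_out = 34.1 × 27.23 / (14.0 + 27.23) = 34.1 × 27.23/41.23 = 22.5 V.

V_out ≈ 22.5 V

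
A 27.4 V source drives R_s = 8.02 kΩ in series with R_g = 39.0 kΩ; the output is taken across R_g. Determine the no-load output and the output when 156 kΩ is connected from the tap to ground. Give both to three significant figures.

Open-circuit: V = 27.4 × 39.0/(8.02 + 39.0) = 22.7 V.
With the load, R_g becomes R_g‖R_L = 31.20 kΩ, so V = 27.4 × 31.20/39.22 = 21.8 V.

Unloaded: 22.7 V; loaded: 21.8 V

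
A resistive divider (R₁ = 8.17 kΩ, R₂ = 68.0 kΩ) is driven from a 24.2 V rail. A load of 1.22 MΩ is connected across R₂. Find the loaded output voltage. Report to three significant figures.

The load sits in parallel with R₂: R₂‖R_L = (68.0 × 1220) / (68.0 + 1220) = 64.41 kΩ.
V_out = 24.2 × 64.41 / (8.17 + 64.41) = 24.2 × 64.41/72.58 = 21.5 V.

V_out ≈ 21.5 V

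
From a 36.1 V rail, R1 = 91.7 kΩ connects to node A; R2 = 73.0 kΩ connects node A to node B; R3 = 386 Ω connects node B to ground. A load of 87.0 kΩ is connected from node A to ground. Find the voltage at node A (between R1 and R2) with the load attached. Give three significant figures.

Below node A the series string R2+R3 = 73390 Ω sits in parallel with the 87000 Ω load: 39810 Ω.
V_A = 36.1 × 39810/(91700 + 39810) = 10.9 V.

V ≈ 10.9 V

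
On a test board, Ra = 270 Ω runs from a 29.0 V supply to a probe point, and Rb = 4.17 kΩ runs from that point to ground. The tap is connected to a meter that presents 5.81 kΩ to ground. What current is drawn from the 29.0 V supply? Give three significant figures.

Rb‖R_L = 2428 Ω, so the source sees Ra + Rb‖R_L = 2698 Ω.
I = 29.0 V / 2698 Ω = 10.8 mA.

I ≈ 10.8 mA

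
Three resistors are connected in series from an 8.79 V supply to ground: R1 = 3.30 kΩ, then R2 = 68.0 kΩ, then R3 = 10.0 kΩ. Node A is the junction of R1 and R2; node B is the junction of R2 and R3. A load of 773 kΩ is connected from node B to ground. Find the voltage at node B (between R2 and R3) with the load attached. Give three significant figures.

V ≈ 1.07 V

At node B, R3 is in parallel with the load: R3‖R_L = 9.872 kΩ.
Below node A the resistance is R2 + (R3‖R_L) = 77.87 kΩ, so V_A = 8.79 × 77.87/81.17 = 8.433 V.
Then V_B = V_A × (R3‖R_L)/(R2 + R3‖R_L) = 8.433 × 9.872/77.87 = 1.07 V.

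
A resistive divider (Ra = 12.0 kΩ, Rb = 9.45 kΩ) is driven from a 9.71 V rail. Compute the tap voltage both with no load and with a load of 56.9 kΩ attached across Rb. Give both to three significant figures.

Open-circuit: V = 9.71 × 9.45/(12.0 + 9.45) = 4.28 V.
With the load, Rb becomes Rb‖R_L = 8.104 kΩ, so V = 9.71 × 8.104/20.10 = 3.91 V.

Unloaded: 4.28 V; loaded: 3.91 V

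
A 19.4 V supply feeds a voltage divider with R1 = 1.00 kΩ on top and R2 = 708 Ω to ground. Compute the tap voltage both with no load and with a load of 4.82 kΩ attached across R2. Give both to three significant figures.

Open-circuit: V = 19.4 × 708/(1000 + 708) = 8.04 V.
With the load, R2 becomes R2‖R_L = 617.3 Ω, so V = 19.4 × 617.3/1617 = 7.40 V.

Unloaded: 8.04 V; loaded: 7.40 V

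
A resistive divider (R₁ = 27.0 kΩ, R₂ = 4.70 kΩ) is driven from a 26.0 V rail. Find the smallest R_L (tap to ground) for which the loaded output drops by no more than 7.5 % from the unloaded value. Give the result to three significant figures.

R_L(min) ≈ 49.4 kΩ

Output resistance R_th = R₁‖R₂ = (27.0 × 4.70)/31.70 = 4.003 kΩ.
The fractional drop is R_th/(R_th + R_L); requiring this ≤ 0.0750 gives R_L ≥ R_th(1/0.0750 − 1) = 4.003 × 12.33 = 49.4 kΩ.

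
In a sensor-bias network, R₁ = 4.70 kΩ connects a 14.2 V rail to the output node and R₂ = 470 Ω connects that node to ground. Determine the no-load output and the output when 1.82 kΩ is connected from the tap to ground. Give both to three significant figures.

Unloaded: 1.29 V; loaded: 1.05 V

Open-circuit: V = 14.2 × 470/(4700 + 470) = 1.29 V.
With the load, R₂ becomes R₂‖R_L = 373.5 Ω, so V = 14.2 × 373.5/5074 = 1.05 V.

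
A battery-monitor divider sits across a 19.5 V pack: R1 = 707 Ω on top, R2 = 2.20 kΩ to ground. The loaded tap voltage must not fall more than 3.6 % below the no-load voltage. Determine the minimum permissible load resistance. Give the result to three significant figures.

Output resistance R_th = R1‖R2 = (707 × 2200)/2907 = 535.1 Ω.
The fractional drop is R_th/(R_th + R_L); requiring this ≤ 0.0360 gives R_L ≥ R_th(1/0.0360 − 1) = 535.1 × 26.78 = 14.3 kΩ.

R_L(min) ≈ 14.3 kΩ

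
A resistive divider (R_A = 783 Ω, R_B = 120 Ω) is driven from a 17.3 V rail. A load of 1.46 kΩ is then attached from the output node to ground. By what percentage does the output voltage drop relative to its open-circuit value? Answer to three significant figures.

6.65 %

The divider's output (Thévenin) resistance is R_A‖R_B = 104.1 Ω.
Fractional drop under load = R_th/(R_th + R_L) = 104.1 / (104.1 + 1460) = 0.06653.
So the output falls by 6.65 %.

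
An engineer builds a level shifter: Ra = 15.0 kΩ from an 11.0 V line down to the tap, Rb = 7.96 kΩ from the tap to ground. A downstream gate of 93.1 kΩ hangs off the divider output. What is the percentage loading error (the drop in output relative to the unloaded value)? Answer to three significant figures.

5.29 %

The divider's output (Thévenin) resistance is Ra‖Rb = 5.200 kΩ.
Fractional drop under load = R_th/(R_th + R_L) = 5.200 / (5.200 + 93.1) = 0.05290.
So the output falls by 5.29 %.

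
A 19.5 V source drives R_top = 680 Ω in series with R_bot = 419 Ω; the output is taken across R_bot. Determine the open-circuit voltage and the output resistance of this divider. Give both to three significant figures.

V_th = 7.43 V, R_th = 259 Ω

V_th is the open-circuit tap voltage: 19.5 × 419/(680 + 419) = 7.43 V.
With the supply zeroed, R_top and R_bot appear in parallel from the tap: R_th = R_top‖R_bot = (680 × 419)/1099 = 259 Ω.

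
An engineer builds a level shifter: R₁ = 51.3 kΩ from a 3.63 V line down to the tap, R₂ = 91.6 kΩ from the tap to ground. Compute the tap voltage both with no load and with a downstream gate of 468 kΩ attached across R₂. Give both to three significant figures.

Open-circuit: V = 3.63 × 91.6/(51.3 + 91.6) = 2.33 V.
With the load, R₂ becomes R₂‖R_L = 76.61 kΩ, so V = 3.63 × 76.61/127.9 = 2.17 V.

Unloaded: 2.33 V; loaded: 2.17 V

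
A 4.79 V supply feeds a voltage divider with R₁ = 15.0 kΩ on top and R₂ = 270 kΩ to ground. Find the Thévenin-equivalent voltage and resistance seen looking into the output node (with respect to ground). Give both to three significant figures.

V_th is the open-circuit tap voltage: 4.79 × 270/(15.0 + 270) = 4.54 V.
With the supply zeroed, R₁ and R₂ appear in parallel from the tap: R_th = R₁‖R₂ = (15.0 × 270)/285.0 = 14.2 kΩ.

V_th = 4.54 V, R_th = 14.2 kΩ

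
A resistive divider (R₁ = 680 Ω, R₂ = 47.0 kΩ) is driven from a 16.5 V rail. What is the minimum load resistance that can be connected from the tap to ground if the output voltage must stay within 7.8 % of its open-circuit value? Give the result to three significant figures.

Output resistance R_th = R₁‖R₂ = (680 × 47000)/47680 = 670.3 Ω.
The fractional drop is R_th/(R_th + R_L); requiring this ≤ 0.0780 gives R_L ≥ R_th(1/0.0780 − 1) = 670.3 × 11.82 = 7.92 kΩ.

R_L(min) ≈ 7.92 kΩ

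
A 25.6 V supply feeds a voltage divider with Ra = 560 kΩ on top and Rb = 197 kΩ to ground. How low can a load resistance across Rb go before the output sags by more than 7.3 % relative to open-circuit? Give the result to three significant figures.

Output resistance R_th = Ra‖Rb = (560 × 197)/757.0 = 145.7 kΩ.
The fractional drop is R_th/(R_th + R_L); requiring this ≤ 0.0730 gives R_L ≥ R_th(1/0.0730 − 1) = 145.7 × 12.70 = 1.85 MΩ.

R_L(min) ≈ 1.85 MΩ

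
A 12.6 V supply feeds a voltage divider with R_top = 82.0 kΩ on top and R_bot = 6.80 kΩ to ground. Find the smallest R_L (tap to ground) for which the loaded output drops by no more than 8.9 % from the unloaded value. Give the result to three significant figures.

R_L(min) ≈ 64.3 kΩ

Output resistance R_th = R_top‖R_bot = (82.0 × 6.80)/88.80 = 6.279 kΩ.
The fractional drop is R_th/(R_th + R_L); requiring this ≤ 0.0890 gives R_L ≥ R_th(1/0.0890 − 1) = 6.279 × 10.24 = 64.3 kΩ.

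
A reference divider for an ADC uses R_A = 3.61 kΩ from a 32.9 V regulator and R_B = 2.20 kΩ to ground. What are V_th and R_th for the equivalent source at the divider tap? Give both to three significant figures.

V_th is the open-circuit tap voltage: 32.9 × 2.20/(3.61 + 2.20) = 12.5 V.
With the supply zeroed, R_A and R_B appear in parallel from the tap: R_th = R_A‖R_B = (3.61 × 2.20)/5.810 = 1.37 kΩ.

V_th = 12.5 V, R_th = 1.37 kΩ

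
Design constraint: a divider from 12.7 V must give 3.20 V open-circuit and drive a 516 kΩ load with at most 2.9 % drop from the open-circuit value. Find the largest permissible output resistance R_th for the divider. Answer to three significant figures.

R_th ≤ 15.4 kΩ

Loading drop = R_th/(R_th + R_L) ≤ 0.0290, so R_th ≤ R_L · ε/(1−ε) = 516 kΩ × 0.0290/0.9710 = 15.4 kΩ.
(Any R1, R2 with R2/(R1+R2) = 0.252 and R1‖R2 ≤ 15.4 kΩ will meet the spec.)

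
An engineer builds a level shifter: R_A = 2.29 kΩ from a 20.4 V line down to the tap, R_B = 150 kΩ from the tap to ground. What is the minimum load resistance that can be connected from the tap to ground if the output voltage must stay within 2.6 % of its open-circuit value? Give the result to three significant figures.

Output resistance R_th = R_A‖R_B = (2.29 × 150)/152.3 = 2.256 kΩ.
The fractional drop is R_th/(R_th + R_L); requiring this ≤ 0.0260 gives R_L ≥ R_th(1/0.0260 − 1) = 2.256 × 37.46 = 84.5 kΩ.

R_L(min) ≈ 84.5 kΩ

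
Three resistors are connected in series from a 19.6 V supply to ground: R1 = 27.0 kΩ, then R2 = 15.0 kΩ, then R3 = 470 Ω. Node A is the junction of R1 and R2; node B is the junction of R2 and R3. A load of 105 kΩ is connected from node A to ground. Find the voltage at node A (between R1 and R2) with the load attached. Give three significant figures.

V ≈ 6.53 V

Below node A the series string R2+R3 = 15470 Ω sits in parallel with the 105000 Ω load: 13480 Ω.
V_A = 19.6 × 13480/(27000 + 13480) = 6.53 V.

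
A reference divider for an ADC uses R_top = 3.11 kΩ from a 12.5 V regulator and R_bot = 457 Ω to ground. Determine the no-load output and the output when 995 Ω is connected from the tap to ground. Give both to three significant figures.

Unloaded: 1.60 V; loaded: 1.14 V

Open-circuit: V = 12.5 × 457/(3110 + 457) = 1.60 V.
With the load, R_bot becomes R_bot‖R_L = 313.2 Ω, so V = 12.5 × 313.2/3423 = 1.14 V.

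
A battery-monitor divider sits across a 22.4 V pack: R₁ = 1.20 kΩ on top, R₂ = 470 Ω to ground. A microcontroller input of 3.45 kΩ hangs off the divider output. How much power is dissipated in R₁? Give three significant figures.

Total resistance from the source is R₁ + (R₂‖R_L) = 1614 Ω, so I = 22.4/1614 Ω = 13.88 mA.
P = I²·R₁ = (13.88 mA)² × 1.20 kΩ = 231 mW.

P ≈ 231 mW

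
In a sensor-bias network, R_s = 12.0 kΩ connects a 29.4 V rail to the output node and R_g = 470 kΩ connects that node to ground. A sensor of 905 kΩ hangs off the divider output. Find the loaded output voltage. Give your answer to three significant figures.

The load sits in parallel with R_g: R_g‖R_L = (470 × 905) / (470 + 905) = 309.3 kΩ.
V_out = 29.4 × 309.3 / (12.0 + 309.3) = 29.4 × 309.3/321.3 = 28.3 V.
(Unloaded it would have been 28.7 V.)

V_out ≈ 28.3 V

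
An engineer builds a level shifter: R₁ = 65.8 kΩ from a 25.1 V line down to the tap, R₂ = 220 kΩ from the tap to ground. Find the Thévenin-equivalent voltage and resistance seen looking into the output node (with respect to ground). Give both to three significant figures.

V_th = 19.3 V, R_th = 50.7 kΩ

V_th is the open-circuit tap voltage: 25.1 × 220/(65.8 + 220) = 19.3 V.
With the supply zeroed, R₁ and R₂ appear in parallel from the tap: R_th = R₁‖R₂ = (65.8 × 220)/285.8 = 50.7 kΩ.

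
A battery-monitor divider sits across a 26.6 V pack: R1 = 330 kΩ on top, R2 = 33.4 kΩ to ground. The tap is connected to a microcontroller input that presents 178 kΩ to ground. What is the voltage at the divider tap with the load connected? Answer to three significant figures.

The load sits in parallel with R2: R2‖R_L = (33.4 × 178) / (33.4 + 178) = 28.12 kΩ.
V_out = 26.6 × 28.12 / (330 + 28.12) = 26.6 × 28.12/358.1 = 2.09 V.

V_out ≈ 2.09 V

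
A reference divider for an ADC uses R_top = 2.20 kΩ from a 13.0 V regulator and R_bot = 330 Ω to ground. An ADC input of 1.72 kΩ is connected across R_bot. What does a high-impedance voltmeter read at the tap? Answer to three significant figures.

The load sits in parallel with R_bot: R_bot‖R_L = (330 × 1720) / (330 + 1720) = 276.9 Ω.
V_out = 13.0 × 276.9 / (2200 + 276.9) = 13.0 × 276.9/2477 = 1.45 V.

V_out ≈ 1.45 V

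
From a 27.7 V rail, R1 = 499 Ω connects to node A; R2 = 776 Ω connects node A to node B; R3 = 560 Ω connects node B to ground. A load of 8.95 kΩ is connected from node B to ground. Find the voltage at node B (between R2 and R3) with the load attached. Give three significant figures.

At node B, R3 is in parallel with the load: R3‖R_L = 527.0 Ω.
Below node A the resistance is R2 + (R3‖R_L) = 1303 Ω, so V_A = 27.7 × 1303/1802 = 20.03 V.
Then V_B = V_A × (R3‖R_L)/(R2 + R3‖R_L) = 20.03 × 527.0/1303 = 8.10 V.

V ≈ 8.10 V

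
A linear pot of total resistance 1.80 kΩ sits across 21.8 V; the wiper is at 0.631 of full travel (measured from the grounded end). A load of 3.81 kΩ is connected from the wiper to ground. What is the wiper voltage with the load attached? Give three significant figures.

V ≈ 12.4 V

The wiper splits the pot into (1−α)R = 664.2 Ω above and αR = 1136 Ω below.
Lower section ‖ load = 875.0 Ω.
V_wiper = 21.8 × 875.0/(664.2 + 875.0) = 12.4 V.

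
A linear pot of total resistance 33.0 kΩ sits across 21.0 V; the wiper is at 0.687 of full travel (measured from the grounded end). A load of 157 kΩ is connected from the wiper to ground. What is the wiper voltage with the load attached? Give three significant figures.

The wiper splits the pot into (1−α)R = 10.33 kΩ above and αR = 22.67 kΩ below.
Lower section ‖ load = 19.81 kΩ.
V_wiper = 21.0 × 19.81/(10.33 + 19.81) = 13.8 V.

V ≈ 13.8 V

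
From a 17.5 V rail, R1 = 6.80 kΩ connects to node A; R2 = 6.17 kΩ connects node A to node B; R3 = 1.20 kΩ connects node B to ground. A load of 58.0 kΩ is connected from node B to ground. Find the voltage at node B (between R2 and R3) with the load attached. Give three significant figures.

V ≈ 1.45 V

At node B, R3 is in parallel with the load: R3‖R_L = 1.176 kΩ.
Below node A the resistance is R2 + (R3‖R_L) = 7.346 kΩ, so V_A = 17.5 × 7.346/14.15 = 9.088 V.
Then V_B = V_A × (R3‖R_L)/(R2 + R3‖R_L) = 9.088 × 1.176/7.346 = 1.45 V.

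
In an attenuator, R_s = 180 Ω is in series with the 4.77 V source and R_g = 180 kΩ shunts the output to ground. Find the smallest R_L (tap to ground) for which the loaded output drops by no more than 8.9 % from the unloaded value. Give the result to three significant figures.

R_L(min) ≈ 1.84 kΩ

Output resistance R_th = R_s‖R_g = (180 × 180000)/180200 = 179.8 Ω.
The fractional drop is R_th/(R_th + R_L); requiring this ≤ 0.0890 gives R_L ≥ R_th(1/0.0890 − 1) = 179.8 × 10.24 = 1.84 kΩ.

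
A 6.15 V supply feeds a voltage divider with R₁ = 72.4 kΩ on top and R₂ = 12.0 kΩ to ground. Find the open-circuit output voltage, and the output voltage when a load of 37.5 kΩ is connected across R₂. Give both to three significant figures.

Unloaded: 0.874 V; loaded: 0.686 V

Open-circuit: V = 6.15 × 12.0/(72.4 + 12.0) = 0.874 V.
With the load, R₂ becomes R₂‖R_L = 9.091 kΩ, so V = 6.15 × 9.091/81.49 = 0.686 V.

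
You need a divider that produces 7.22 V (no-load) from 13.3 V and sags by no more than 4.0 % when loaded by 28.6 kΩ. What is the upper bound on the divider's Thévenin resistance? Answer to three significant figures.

Loading drop = R_th/(R_th + R_L) ≤ 0.0400, so R_th ≤ R_L · ε/(1−ε) = 28.6 kΩ × 0.0400/0.9600 = 1.19 kΩ.
(Any R1, R2 with R2/(R1+R2) = 0.543 and R1‖R2 ≤ 1.19 kΩ will meet the spec.)

R_th ≤ 1.19 kΩ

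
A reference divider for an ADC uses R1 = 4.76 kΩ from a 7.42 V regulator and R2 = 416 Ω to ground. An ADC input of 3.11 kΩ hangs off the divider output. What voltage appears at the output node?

The load sits in parallel with R2: R2‖R_L = (416 × 3110) / (416 + 3110) = 366.9 Ω.
V_out = 7.42 × 366.9 / (4760 + 366.9) = 7.42 × 366.9/5127 = 0.531 V.

V_out ≈ 0.531 V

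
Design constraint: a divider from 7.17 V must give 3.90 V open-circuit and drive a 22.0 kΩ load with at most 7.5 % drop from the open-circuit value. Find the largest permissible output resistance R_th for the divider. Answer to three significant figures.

R_th ≤ 1.78 kΩ

Loading drop = R_th/(R_th + R_L) ≤ 0.0750, so R_th ≤ R_L · ε/(1−ε) = 22.0 kΩ × 0.0750/0.9250 = 1.78 kΩ.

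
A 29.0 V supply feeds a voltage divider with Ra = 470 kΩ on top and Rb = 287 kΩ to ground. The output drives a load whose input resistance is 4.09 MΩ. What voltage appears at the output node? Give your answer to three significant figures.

The load sits in parallel with Rb: Rb‖R_L = (287 × 4090) / (287 + 4090) = 268.2 kΩ.
V_out = 29.0 × 268.2 / (470 + 268.2) = 29.0 × 268.2/738.2 = 10.5 V.

V_out ≈ 10.5 V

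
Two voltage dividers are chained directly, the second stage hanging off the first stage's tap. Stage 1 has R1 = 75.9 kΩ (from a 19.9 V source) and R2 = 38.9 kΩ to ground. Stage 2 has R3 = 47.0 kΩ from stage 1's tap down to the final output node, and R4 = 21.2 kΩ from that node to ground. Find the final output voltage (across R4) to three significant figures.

V_out ≈ 1.52 V

Stage 2 presents R3+R4 = 68.20 kΩ as a load on stage 1's tap.
Stage 1's lower leg becomes R2‖(R3+R4) = 24.77 kΩ, so V_mid = 19.9 × 24.77/100.7 = 4.897 V.
Stage 2 is itself unloaded: V_out = V_mid × R4/(R3+R4) = 4.897 × 21.2/68.20 = 1.52 V.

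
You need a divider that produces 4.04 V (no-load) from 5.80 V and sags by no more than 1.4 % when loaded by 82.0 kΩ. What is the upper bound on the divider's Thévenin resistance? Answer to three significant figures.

R_th ≤ 1.16 kΩ

Loading drop = R_th/(R_th + R_L) ≤ 0.0140, so R_th ≤ R_L · ε/(1−ε) = 82.0 kΩ × 0.0140/0.9860 = 1.16 kΩ.
(Any R1, R2 with R2/(R1+R2) = 0.697 and R1‖R2 ≤ 1.16 kΩ will meet the spec.)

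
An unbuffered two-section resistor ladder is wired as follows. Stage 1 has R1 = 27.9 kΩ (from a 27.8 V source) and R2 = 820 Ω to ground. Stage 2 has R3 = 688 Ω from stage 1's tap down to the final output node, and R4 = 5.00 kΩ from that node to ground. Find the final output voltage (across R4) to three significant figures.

Stage 2 presents R3+R4 = 5688 Ω as a load on stage 1's tap.
Stage 1's lower leg becomes R2‖(R3+R4) = 716.7 Ω, so V_mid = 27.8 × 716.7/28620 = 0.6962 V.
Stage 2 is itself unloaded: V_out = V_mid × R4/(R3+R4) = 0.6962 × 5000/5688 = 0.612 V.

V_out ≈ 0.612 V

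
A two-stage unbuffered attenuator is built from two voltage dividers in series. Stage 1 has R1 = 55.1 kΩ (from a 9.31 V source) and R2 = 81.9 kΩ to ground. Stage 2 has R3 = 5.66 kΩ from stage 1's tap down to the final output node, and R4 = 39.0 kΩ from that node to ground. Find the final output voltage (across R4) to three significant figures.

V_out ≈ 2.80 V

Stage 2 presents R3+R4 = 44.66 kΩ as a load on stage 1's tap.
Stage 1's lower leg becomes R2‖(R3+R4) = 28.90 kΩ, so V_mid = 9.31 × 28.90/84.00 = 3.203 V.
Stage 2 is itself unloaded: V_out = V_mid × R4/(R3+R4) = 3.203 × 39.0/44.66 = 2.80 V.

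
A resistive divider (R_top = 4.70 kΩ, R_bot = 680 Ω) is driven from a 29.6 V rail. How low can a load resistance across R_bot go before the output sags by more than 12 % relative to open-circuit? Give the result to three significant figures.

R_L(min) ≈ 4.36 kΩ

Output resistance R_th = R_top‖R_bot = (4700 × 680)/5380 = 594.1 Ω.
The fractional drop is R_th/(R_th + R_L); requiring this ≤ 0.120 gives R_L ≥ R_th(1/0.120 − 1) = 594.1 × 7.333 = 4.36 kΩ.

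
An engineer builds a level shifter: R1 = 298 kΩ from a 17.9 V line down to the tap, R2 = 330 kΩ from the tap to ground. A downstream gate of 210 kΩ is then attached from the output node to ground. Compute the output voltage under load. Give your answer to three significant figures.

V_out ≈ 5.39 V

The load sits in parallel with R2: R2‖R_L = (330 × 210) / (330 + 210) = 128.3 kΩ.
V_out = 17.9 × 128.3 / (298 + 128.3) = 17.9 × 128.3/426.3 = 5.39 V.
(Unloaded it would have been 9.41 V.)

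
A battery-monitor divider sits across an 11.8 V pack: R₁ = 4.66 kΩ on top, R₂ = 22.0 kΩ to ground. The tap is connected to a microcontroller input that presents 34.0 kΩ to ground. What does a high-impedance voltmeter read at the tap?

The load sits in parallel with R₂: R₂‖R_L = (22.0 × 34.0) / (22.0 + 34.0) = 13.36 kΩ.
V_out = 11.8 × 13.36 / (4.66 + 13.36) = 11.8 × 13.36/18.02 = 8.75 V.
(Unloaded it would have been 9.74 V.)

V_out ≈ 8.75 V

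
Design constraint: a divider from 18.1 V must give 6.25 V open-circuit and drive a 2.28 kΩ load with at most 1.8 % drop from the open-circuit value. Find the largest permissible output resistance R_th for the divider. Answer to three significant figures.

R_th ≤ 41.8 Ω

Loading drop = R_th/(R_th + R_L) ≤ 0.0180, so R_th ≤ R_L · ε/(1−ε) = 2.28 kΩ × 0.0180/0.9820 = 41.8 Ω.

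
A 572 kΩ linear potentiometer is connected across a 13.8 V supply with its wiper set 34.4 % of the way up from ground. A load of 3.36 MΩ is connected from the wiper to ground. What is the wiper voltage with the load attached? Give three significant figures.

V ≈ 4.57 V

The wiper splits the pot into (1−α)R = 375.2 kΩ above and αR = 196.8 kΩ below.
Lower section ‖ load = 185.9 kΩ.
V_wiper = 13.8 × 185.9/(375.2 + 185.9) = 4.57 V.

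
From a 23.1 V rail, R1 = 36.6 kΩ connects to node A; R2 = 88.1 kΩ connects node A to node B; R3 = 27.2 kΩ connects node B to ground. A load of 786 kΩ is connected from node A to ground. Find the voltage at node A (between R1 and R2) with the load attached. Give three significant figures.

V ≈ 16.9 V

Below node A the series string R2+R3 = 115.3 kΩ sits in parallel with the 786 kΩ load: 100.6 kΩ.
V_A = 23.1 × 100.6/(36.6 + 100.6) = 16.9 V.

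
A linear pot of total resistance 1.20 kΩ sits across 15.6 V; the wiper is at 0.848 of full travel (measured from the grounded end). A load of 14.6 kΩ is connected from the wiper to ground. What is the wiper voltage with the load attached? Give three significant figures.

The wiper splits the pot into (1−α)R = 182.4 Ω above and αR = 1018 Ω below.
Lower section ‖ load = 951.3 Ω.
V_wiper = 15.6 × 951.3/(182.4 + 951.3) = 13.1 V.

V ≈ 13.1 V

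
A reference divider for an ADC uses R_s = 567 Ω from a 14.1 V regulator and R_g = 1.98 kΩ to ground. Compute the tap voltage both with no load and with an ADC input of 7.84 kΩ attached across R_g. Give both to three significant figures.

Unloaded: 11.0 V; loaded: 10.4 V

Open-circuit: V = 14.1 × 1980/(567 + 1980) = 11.0 V.
With the load, R_g becomes R_g‖R_L = 1581 Ω, so V = 14.1 × 1581/2148 = 10.4 V.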